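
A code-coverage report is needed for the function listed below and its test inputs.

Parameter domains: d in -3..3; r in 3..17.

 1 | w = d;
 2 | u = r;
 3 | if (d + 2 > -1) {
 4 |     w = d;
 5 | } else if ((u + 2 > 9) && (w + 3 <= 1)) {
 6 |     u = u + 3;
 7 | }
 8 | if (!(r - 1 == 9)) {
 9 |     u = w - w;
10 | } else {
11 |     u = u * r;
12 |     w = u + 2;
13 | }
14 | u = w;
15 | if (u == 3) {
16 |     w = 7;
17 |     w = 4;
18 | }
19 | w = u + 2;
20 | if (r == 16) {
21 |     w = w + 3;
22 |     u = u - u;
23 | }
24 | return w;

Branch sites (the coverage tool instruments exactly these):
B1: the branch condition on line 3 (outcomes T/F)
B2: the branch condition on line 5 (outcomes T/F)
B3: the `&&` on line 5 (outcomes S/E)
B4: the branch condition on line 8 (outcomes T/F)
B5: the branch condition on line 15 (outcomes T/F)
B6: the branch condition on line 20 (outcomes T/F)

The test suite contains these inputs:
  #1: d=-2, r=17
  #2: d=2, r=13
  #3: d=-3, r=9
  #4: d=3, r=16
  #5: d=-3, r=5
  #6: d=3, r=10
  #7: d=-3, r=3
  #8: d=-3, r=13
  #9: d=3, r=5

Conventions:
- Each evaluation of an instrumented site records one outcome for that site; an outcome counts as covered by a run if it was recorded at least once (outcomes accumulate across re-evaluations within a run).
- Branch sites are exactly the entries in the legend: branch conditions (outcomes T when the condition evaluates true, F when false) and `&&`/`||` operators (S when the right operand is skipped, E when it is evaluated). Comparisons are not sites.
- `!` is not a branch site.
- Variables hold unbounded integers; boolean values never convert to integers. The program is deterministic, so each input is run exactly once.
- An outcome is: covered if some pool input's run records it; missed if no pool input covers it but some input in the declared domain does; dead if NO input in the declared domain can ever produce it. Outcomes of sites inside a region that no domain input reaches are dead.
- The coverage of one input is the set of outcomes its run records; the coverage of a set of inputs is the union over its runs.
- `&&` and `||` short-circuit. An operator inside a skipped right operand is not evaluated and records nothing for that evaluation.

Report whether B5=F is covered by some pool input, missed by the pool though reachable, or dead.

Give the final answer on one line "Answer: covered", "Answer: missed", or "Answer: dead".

B5=F is recorded by pool input(s) 1, 2, 3, 5, 6, 7, 8 -> covered

Answer: covered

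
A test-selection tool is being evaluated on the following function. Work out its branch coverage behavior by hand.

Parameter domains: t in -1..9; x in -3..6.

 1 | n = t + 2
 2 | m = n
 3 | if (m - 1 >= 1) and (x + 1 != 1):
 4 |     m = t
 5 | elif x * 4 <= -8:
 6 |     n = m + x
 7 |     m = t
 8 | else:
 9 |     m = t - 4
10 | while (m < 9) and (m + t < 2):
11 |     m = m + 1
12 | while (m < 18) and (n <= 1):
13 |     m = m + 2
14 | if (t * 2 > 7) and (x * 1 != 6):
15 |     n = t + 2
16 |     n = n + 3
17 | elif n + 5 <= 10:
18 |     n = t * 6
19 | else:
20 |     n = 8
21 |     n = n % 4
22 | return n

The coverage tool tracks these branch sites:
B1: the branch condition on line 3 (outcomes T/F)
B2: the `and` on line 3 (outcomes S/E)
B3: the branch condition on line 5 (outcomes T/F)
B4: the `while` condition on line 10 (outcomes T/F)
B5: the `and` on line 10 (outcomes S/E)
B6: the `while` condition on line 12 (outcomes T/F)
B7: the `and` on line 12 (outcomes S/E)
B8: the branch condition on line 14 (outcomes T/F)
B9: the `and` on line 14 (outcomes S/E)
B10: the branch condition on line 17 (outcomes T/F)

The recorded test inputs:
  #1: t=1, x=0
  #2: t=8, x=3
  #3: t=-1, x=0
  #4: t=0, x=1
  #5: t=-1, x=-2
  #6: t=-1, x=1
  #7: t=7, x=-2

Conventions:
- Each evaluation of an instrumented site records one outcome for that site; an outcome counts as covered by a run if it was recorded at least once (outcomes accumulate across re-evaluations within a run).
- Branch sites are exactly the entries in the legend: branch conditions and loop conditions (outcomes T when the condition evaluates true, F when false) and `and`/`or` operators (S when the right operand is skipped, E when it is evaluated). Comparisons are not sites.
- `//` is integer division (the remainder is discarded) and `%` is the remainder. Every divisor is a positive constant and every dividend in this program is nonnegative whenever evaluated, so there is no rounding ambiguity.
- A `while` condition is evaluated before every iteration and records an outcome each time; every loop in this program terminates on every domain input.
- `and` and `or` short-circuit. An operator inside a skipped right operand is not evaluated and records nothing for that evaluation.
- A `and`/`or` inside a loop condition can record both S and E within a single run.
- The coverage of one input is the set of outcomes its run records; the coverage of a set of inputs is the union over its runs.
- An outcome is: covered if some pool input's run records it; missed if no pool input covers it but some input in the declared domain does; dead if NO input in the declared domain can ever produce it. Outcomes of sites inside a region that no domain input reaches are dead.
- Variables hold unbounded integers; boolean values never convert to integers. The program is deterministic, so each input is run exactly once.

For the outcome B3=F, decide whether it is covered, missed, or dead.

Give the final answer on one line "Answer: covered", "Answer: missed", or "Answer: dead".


B3=F is recorded by pool input(s) 1, 3, 6 -> covered
Answer: covered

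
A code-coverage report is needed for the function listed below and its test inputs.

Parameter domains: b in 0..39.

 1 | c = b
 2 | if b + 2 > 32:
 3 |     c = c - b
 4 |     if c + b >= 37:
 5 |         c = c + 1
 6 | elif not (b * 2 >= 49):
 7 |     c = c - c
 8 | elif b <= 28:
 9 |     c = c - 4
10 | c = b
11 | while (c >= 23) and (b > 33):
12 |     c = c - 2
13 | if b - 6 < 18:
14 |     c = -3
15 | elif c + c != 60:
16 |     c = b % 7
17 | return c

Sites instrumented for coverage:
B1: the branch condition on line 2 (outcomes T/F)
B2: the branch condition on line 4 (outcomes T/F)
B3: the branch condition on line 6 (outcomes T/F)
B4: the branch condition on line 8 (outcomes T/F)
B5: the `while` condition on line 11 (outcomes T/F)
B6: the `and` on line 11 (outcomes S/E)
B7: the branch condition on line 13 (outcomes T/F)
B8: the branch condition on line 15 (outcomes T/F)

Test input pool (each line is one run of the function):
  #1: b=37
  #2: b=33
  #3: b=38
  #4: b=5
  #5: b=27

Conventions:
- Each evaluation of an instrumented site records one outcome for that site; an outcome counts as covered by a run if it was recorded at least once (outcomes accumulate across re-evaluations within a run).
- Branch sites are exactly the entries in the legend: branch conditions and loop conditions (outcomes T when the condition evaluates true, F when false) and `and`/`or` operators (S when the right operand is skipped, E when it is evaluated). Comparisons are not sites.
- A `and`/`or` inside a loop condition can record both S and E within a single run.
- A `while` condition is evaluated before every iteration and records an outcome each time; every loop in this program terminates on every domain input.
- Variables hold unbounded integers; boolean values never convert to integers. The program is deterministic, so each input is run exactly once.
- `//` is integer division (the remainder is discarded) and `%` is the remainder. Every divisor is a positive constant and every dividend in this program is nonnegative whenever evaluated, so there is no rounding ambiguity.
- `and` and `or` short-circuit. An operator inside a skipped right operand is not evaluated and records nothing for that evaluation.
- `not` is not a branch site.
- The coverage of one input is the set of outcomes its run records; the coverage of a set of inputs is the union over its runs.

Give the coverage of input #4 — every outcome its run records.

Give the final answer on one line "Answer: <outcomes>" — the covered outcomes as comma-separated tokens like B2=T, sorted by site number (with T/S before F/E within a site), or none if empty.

Simulating input #4 (b=5) step by step:
  B1->F, B3->T, B6->S, B5->F, B7->T
deduplicating events, the covered set is: B1=F, B3=T, B5=F, B6=S, B7=T

Answer: B1=F, B3=T, B5=F, B6=S, B7=T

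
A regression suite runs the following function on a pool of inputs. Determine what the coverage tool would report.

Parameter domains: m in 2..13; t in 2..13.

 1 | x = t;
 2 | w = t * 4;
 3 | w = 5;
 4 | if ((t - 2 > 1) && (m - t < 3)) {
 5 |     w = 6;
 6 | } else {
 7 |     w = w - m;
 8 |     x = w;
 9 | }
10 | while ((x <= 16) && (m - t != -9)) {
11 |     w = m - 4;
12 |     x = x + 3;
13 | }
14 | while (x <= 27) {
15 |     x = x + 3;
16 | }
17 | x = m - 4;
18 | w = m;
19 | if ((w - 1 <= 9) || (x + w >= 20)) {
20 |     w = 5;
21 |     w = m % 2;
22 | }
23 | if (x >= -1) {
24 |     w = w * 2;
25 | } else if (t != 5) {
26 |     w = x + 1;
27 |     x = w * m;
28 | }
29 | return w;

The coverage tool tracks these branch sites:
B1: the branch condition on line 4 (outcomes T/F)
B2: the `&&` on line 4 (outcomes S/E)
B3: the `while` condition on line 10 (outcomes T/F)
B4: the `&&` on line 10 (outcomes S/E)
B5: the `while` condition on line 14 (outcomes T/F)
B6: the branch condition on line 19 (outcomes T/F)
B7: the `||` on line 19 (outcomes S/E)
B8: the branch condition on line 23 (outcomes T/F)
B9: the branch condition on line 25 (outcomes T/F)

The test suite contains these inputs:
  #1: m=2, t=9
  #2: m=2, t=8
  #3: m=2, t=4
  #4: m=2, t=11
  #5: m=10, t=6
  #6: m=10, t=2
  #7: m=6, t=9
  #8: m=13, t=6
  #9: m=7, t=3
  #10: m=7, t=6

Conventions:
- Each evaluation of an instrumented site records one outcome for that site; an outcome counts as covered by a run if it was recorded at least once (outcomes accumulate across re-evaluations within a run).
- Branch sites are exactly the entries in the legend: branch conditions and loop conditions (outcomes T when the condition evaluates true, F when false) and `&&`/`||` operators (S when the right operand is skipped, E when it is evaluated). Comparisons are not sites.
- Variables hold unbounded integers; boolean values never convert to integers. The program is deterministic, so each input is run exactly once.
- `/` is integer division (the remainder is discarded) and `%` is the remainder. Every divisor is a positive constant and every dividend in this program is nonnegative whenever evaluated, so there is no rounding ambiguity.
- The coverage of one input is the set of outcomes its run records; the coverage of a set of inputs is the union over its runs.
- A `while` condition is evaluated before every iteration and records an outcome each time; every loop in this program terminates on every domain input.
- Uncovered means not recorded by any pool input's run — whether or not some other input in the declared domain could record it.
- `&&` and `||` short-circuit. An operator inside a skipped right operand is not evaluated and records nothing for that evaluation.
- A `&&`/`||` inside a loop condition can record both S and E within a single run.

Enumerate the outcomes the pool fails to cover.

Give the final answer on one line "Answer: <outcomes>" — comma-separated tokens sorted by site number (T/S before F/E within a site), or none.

run #1 (m=2, t=9) runs B2->E, B1->T, B4->E, B3->T, B4->E, B3->T, B4->E, B3->T, B4->S, B3->F, B5->T, B5->T, B5->T, B5->T, ...; records B1=T, B2=E, B3=T, B3=F, B4=S, B4=E, B5=T, B5=F, B6=T, B7=S, B8=F, B9=T
run #2 (m=2, t=8) runs B2->E, B1->T, B4->E, B3->T, B4->E, B3->T, B4->E, B3->T, B4->S, B3->F, B5->T, B5->T, B5->T, B5->T, ...; records B1=T, B2=E, B3=T, B3=F, B4=S, B4=E, B5=T, B5=F, B6=T, B7=S, B8=F, B9=T
run #3 (m=2, t=4) runs B2->E, B1->T, B4->E, B3->T, B4->E, B3->T, B4->E, B3->T, B4->E, B3->T, B4->E, B3->T, B4->S, B3->F, ...; records B1=T, B2=E, B3=T, B3=F, B4=S, B4=E, B5=T, B5=F, B6=T, B7=S, B8=F, B9=T
run #4 (m=2, t=11) runs B2->E, B1->T, B4->E, B3->F, B5->T, B5->T, B5->T, B5->T, B5->T, B5->T, B5->F, B7->S, B6->T, B8->F, ...; records B1=T, B2=E, B3=F, B4=E, B5=T, B5=F, B6=T, B7=S, B8=F, B9=T
run #5 (m=10, t=6) runs B2->E, B1->F, B4->E, B3->T, B4->E, B3->T, B4->E, B3->T, B4->E, B3->T, B4->E, B3->T, B4->E, B3->T, ...; records B1=F, B2=E, B3=T, B3=F, B4=S, B4=E, B5=T, B5=F, B6=T, B7=S, B8=T
run #6 (m=10, t=2) runs B2->S, B1->F, B4->E, B3->T, B4->E, B3->T, B4->E, B3->T, B4->E, B3->T, B4->E, B3->T, B4->E, B3->T, ...; records B1=F, B2=S, B3=T, B3=F, B4=S, B4=E, B5=T, B5=F, B6=T, B7=S, B8=T
run #7 (m=6, t=9) runs B2->E, B1->T, B4->E, B3->T, B4->E, B3->T, B4->E, B3->T, B4->S, B3->F, B5->T, B5->T, B5->T, B5->T, ...; records B1=T, B2=E, B3=T, B3=F, B4=S, B4=E, B5=T, B5=F, B6=T, B7=S, B8=T
run #8 (m=13, t=6) runs B2->E, B1->F, B4->E, B3->T, B4->E, B3->T, B4->E, B3->T, B4->E, B3->T, B4->E, B3->T, B4->E, B3->T, ...; records B1=F, B2=E, B3=T, B3=F, B4=S, B4=E, B5=T, B5=F, B6=T, B7=E, B8=T
run #9 (m=7, t=3) runs B2->S, B1->F, B4->E, B3->T, B4->E, B3->T, B4->E, B3->T, B4->E, B3->T, B4->E, B3->T, B4->E, B3->T, ...; records B1=F, B2=S, B3=T, B3=F, B4=S, B4=E, B5=T, B5=F, B6=T, B7=S, B8=T
run #10 (m=7, t=6) runs B2->E, B1->T, B4->E, B3->T, B4->E, B3->T, B4->E, B3->T, B4->E, B3->T, B4->S, B3->F, B5->T, B5->T, ...; records B1=T, B2=E, B3=T, B3=F, B4=S, B4=E, B5=T, B5=F, B6=T, B7=S, B8=T
union over the pool: B1=T, B1=F, B2=S, B2=E, B3=T, B3=F, B4=S, B4=E, B5=T, B5=F, B6=T, B7=S, B7=E, B8=T, B8=F, B9=T
uncovered (2 of 18): B6=F, B9=F

Answer: B6=F, B9=F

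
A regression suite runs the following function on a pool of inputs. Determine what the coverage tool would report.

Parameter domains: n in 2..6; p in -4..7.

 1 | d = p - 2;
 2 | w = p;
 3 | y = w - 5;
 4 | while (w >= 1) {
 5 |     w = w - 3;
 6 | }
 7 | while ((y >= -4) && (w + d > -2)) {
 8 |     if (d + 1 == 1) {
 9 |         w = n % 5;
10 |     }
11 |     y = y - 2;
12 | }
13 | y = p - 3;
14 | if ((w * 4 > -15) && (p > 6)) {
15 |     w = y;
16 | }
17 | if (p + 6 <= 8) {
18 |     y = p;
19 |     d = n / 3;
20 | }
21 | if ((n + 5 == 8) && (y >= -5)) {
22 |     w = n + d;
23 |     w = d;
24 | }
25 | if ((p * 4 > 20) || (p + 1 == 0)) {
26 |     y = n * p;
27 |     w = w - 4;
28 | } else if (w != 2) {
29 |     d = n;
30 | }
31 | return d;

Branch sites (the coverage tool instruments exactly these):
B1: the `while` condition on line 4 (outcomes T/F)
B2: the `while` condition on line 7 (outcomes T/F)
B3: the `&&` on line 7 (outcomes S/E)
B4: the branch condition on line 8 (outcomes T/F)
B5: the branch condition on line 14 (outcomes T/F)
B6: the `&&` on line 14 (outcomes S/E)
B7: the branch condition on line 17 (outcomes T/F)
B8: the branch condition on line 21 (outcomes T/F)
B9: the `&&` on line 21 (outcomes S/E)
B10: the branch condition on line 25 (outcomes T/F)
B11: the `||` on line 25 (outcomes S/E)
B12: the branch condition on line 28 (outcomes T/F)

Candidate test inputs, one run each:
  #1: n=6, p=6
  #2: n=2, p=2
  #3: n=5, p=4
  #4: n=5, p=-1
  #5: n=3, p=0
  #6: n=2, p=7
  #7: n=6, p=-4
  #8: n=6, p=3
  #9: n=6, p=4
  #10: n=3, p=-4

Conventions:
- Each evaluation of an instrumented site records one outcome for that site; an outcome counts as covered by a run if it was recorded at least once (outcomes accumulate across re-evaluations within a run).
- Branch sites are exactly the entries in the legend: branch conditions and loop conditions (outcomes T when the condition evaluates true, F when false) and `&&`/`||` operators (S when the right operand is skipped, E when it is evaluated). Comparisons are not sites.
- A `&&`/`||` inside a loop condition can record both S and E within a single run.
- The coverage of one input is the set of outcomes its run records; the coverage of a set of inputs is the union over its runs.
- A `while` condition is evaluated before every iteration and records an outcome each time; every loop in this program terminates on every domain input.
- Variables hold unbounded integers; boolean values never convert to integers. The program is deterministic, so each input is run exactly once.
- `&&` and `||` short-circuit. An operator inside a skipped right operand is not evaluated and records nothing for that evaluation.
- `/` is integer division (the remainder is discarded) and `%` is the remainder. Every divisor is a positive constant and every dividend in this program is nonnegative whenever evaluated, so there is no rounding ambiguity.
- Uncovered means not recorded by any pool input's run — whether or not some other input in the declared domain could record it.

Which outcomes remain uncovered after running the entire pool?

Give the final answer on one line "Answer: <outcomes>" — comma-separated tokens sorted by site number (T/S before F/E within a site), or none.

test 1 (n=6, p=6) fires B1->T, B1->T, B1->F, B3->E, B2->T, B4->F, B3->E, B2->T, B4->F, B3->E, B2->T, B4->F, B3->S, B2->F, ...; hits B1=T, B1=F, B2=T, B2=F, B3=S, B3=E, B4=F, B5=F, B6=E, B7=F, B8=F, B9=S, B10=T, B11=S
test 2 (n=2, p=2) fires B1->T, B1->F, B3->E, B2->T, B4->T, B3->S, B2->F, B6->E, B5->F, B7->T, B9->S, B8->F, B11->E, B10->F, ...; hits B1=T, B1=F, B2=T, B2=F, B3=S, B3=E, B4=T, B5=F, B6=E, B7=T, B8=F, B9=S, B10=F, B11=E, B12=F
test 3 (n=5, p=4) fires B1->T, B1->T, B1->F, B3->E, B2->T, B4->F, B3->E, B2->T, B4->F, B3->S, B2->F, B6->E, B5->F, B7->F, ...; hits B1=T, B1=F, B2=T, B2=F, B3=S, B3=E, B4=F, B5=F, B6=E, B7=F, B8=F, B9=S, B10=F, B11=E, B12=T
test 4 (n=5, p=-1) fires B1->F, B3->S, B2->F, B6->E, B5->F, B7->T, B9->S, B8->F, B11->E, B10->T; hits B1=F, B2=F, B3=S, B5=F, B6=E, B7=T, B8=F, B9=S, B10=T, B11=E
test 5 (n=3, p=0) fires B1->F, B3->S, B2->F, B6->E, B5->F, B7->T, B9->E, B8->T, B11->E, B10->F, B12->T; hits B1=F, B2=F, B3=S, B5=F, B6=E, B7=T, B8=T, B9=E, B10=F, B11=E, B12=T
test 6 (n=2, p=7) fires B1->T, B1->T, B1->T, B1->F, B3->E, B2->T, B4->F, B3->E, B2->T, B4->F, B3->E, B2->T, B4->F, B3->E, ...; hits B1=T, B1=F, B2=T, B2=F, B3=S, B3=E, B4=F, B5=T, B6=E, B7=F, B8=F, B9=S, B10=T, B11=S
test 7 (n=6, p=-4) fires B1->F, B3->S, B2->F, B6->S, B5->F, B7->T, B9->S, B8->F, B11->E, B10->F, B12->T; hits B1=F, B2=F, B3=S, B5=F, B6=S, B7=T, B8=F, B9=S, B10=F, B11=E, B12=T
test 8 (n=6, p=3) fires B1->T, B1->F, B3->E, B2->T, B4->F, B3->E, B2->T, B4->F, B3->S, B2->F, B6->E, B5->F, B7->F, B9->S, ...; hits B1=T, B1=F, B2=T, B2=F, B3=S, B3=E, B4=F, B5=F, B6=E, B7=F, B8=F, B9=S, B10=F, B11=E, B12=T
test 9 (n=6, p=4) fires B1->T, B1->T, B1->F, B3->E, B2->T, B4->F, B3->E, B2->T, B4->F, B3->S, B2->F, B6->E, B5->F, B7->F, ...; hits B1=T, B1=F, B2=T, B2=F, B3=S, B3=E, B4=F, B5=F, B6=E, B7=F, B8=F, B9=S, B10=F, B11=E, B12=T
test 10 (n=3, p=-4) fires B1->F, B3->S, B2->F, B6->S, B5->F, B7->T, B9->E, B8->T, B11->E, B10->F, B12->T; hits B1=F, B2=F, B3=S, B5=F, B6=S, B7=T, B8=T, B9=E, B10=F, B11=E, B12=T
union over the pool: B1=T, B1=F, B2=T, B2=F, B3=S, B3=E, B4=T, B4=F, B5=T, B5=F, B6=S, B6=E, B7=T, B7=F, B8=T, B8=F, B9=S, B9=E, B10=T, B10=F, B11=S, B11=E, B12=T, B12=F
uncovered (0 of 24): none

Answer: none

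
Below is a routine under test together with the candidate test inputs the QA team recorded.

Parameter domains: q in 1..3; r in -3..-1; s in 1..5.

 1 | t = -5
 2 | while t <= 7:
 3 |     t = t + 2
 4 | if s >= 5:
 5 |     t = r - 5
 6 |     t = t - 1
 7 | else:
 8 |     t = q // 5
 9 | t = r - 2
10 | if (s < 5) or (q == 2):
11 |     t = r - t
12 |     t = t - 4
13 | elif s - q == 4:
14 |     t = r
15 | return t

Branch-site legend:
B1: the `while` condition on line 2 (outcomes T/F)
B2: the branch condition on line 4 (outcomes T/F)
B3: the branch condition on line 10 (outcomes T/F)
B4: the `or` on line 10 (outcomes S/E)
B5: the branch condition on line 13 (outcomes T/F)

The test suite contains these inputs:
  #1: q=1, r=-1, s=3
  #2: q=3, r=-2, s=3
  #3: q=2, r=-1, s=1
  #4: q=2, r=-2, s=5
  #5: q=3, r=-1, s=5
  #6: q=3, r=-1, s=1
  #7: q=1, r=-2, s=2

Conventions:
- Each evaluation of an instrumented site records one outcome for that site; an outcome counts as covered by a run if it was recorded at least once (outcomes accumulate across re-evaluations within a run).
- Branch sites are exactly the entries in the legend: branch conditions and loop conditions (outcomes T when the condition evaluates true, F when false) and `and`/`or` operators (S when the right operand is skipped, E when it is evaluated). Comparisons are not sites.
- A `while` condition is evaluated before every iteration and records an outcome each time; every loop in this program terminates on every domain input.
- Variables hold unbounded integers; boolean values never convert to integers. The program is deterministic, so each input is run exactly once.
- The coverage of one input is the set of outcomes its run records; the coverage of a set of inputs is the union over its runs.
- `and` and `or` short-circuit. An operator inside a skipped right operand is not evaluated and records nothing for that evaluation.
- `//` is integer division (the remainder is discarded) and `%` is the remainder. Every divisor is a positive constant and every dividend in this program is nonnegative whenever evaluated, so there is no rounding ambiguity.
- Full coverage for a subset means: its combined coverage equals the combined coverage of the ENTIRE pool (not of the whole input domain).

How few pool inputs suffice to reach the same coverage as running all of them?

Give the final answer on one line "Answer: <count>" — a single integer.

input #1, q=1, r=-1, s=3: outcomes B1=T, B1=F, B2=F, B3=T, B4=S
input #2, q=3, r=-2, s=3: outcomes B1=T, B1=F, B2=F, B3=T, B4=S
input #3, q=2, r=-1, s=1: outcomes B1=T, B1=F, B2=F, B3=T, B4=S
input #4, q=2, r=-2, s=5: outcomes B1=T, B1=F, B2=T, B3=T, B4=E
input #5, q=3, r=-1, s=5: outcomes B1=T, B1=F, B2=T, B3=F, B4=E, B5=F
input #6, q=3, r=-1, s=1: outcomes B1=T, B1=F, B2=F, B3=T, B4=S
input #7, q=1, r=-2, s=2: outcomes B1=T, B1=F, B2=F, B3=T, B4=S
pool-wide coverage (9 outcomes): B1=T, B1=F, B2=T, B2=F, B3=T, B3=F, B4=S, B4=E, B5=F
size 1 is not enough: best union over all size-1 subsets is 6/9
at size 2, {1, 5} reaches all 9 outcomes; every lexicographically earlier size-2 subset fails

Answer: 2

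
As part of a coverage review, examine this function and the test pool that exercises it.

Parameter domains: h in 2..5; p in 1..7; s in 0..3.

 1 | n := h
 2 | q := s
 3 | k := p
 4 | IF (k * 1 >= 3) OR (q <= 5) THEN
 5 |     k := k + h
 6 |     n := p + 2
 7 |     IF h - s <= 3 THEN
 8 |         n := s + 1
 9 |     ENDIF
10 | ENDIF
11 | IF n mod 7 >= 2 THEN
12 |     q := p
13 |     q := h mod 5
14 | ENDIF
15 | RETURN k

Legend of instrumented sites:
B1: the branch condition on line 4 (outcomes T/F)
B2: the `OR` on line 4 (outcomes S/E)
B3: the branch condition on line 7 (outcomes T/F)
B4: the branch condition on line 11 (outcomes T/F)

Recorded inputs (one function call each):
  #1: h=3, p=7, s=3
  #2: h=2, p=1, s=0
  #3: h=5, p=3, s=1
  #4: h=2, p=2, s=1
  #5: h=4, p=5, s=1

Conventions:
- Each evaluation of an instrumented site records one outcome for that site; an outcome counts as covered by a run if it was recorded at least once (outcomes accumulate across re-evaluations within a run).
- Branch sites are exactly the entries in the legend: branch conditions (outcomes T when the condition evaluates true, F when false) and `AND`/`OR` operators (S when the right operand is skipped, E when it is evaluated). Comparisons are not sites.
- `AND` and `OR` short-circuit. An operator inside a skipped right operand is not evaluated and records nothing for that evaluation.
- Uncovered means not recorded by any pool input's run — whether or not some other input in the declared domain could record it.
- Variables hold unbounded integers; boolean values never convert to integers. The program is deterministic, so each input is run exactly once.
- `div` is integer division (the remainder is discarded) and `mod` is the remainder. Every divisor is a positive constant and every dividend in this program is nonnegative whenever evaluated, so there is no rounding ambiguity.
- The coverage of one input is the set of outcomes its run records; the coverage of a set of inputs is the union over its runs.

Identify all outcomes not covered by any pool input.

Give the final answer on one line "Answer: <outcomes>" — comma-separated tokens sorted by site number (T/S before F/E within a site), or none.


#1 (h=3, p=7, s=3) -> B2->S, B1->T, B3->T, B4->T; covered: B1=T, B2=S, B3=T, B4=T
#2 (h=2, p=1, s=0) -> B2->E, B1->T, B3->T, B4->F; covered: B1=T, B2=E, B3=T, B4=F
#3 (h=5, p=3, s=1) -> B2->S, B1->T, B3->F, B4->T; covered: B1=T, B2=S, B3=F, B4=T
#4 (h=2, p=2, s=1) -> B2->E, B1->T, B3->T, B4->T; covered: B1=T, B2=E, B3=T, B4=T
#5 (h=4, p=5, s=1) -> B2->S, B1->T, B3->T, B4->T; covered: B1=T, B2=S, B3=T, B4=T
union over the pool: B1=T, B2=S, B2=E, B3=T, B3=F, B4=T, B4=F
uncovered (1 of 8): B1=F
Answer: B1=F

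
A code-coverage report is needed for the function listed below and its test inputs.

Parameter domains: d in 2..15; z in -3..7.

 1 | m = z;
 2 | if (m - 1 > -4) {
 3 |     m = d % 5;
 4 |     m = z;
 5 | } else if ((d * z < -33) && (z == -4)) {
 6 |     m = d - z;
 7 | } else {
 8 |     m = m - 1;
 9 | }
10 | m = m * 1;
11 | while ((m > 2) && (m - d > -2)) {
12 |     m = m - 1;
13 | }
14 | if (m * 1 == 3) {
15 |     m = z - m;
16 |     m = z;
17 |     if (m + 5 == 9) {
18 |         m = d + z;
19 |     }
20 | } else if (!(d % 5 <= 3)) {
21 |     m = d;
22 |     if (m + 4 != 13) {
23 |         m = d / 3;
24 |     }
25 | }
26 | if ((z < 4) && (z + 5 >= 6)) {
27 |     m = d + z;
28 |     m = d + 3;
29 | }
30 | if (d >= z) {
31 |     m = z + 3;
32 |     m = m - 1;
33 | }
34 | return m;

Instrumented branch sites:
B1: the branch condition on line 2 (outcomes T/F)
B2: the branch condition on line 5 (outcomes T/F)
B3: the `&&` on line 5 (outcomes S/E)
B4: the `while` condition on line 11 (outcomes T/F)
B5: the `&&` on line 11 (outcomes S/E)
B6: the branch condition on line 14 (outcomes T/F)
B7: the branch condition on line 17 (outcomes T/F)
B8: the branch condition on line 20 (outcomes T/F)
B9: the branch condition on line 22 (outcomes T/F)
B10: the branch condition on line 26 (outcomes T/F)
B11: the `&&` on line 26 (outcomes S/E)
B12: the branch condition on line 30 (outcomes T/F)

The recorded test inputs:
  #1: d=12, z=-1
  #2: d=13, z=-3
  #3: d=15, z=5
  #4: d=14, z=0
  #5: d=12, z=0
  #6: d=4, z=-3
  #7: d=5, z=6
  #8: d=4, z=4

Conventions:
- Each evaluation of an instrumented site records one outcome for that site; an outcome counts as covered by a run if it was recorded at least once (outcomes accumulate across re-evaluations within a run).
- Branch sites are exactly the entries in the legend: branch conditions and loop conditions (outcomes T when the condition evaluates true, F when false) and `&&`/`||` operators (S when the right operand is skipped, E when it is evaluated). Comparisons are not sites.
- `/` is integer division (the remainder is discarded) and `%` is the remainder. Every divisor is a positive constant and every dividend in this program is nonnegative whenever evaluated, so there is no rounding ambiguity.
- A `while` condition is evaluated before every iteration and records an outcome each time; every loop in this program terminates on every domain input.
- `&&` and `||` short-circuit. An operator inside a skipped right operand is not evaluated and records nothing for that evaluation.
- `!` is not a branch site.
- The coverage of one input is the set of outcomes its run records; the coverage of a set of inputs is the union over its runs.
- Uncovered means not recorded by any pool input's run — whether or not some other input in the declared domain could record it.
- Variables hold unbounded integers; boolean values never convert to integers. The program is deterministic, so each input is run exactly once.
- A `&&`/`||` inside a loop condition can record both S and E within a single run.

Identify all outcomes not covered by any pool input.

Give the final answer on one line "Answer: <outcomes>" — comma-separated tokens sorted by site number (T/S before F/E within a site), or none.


input #1, d=12, z=-1: events B1->T, B5->S, B4->F, B6->F, B8->F, B11->E, B10->F, B12->T; outcomes B1=T, B4=F, B5=S, B6=F, B8=F, B10=F, B11=E, B12=T
input #2, d=13, z=-3: events B1->F, B3->E, B2->F, B5->S, B4->F, B6->F, B8->F, B11->E, B10->F, B12->T; outcomes B1=F, B2=F, B3=E, B4=F, B5=S, B6=F, B8=F, B10=F, B11=E, B12=T
input #3, d=15, z=5: events B1->T, B5->E, B4->F, B6->F, B8->F, B11->S, B10->F, B12->T; outcomes B1=T, B4=F, B5=E, B6=F, B8=F, B10=F, B11=S, B12=T
input #4, d=14, z=0: events B1->T, B5->S, B4->F, B6->F, B8->T, B9->T, B11->E, B10->F, B12->T; outcomes B1=T, B4=F, B5=S, B6=F, B8=T, B9=T, B10=F, B11=E, B12=T
input #5, d=12, z=0: events B1->T, B5->S, B4->F, B6->F, B8->F, B11->E, B10->F, B12->T; outcomes B1=T, B4=F, B5=S, B6=F, B8=F, B10=F, B11=E, B12=T
input #6, d=4, z=-3: events B1->F, B3->S, B2->F, B5->S, B4->F, B6->F, B8->T, B9->T, B11->E, B10->F, B12->T; outcomes B1=F, B2=F, B3=S, B4=F, B5=S, B6=F, B8=T, B9=T, B10=F, B11=E, B12=T
input #7, d=5, z=6: events B1->T, B5->E, B4->T, B5->E, B4->T, B5->E, B4->T, B5->E, B4->F, B6->T, B7->F, B11->S, B10->F, B12->F; outcomes B1=T, B4=T, B4=F, B5=E, B6=T, B7=F, B10=F, B11=S, B12=F
input #8, d=4, z=4: events B1->T, B5->E, B4->T, B5->E, B4->T, B5->S, B4->F, B6->F, B8->T, B9->T, B11->S, B10->F, B12->T; outcomes B1=T, B4=T, B4=F, B5=S, B5=E, B6=F, B8=T, B9=T, B10=F, B11=S, B12=T
union over the pool: B1=T, B1=F, B2=F, B3=S, B3=E, B4=T, B4=F, B5=S, B5=E, B6=T, B6=F, B7=F, B8=T, B8=F, B9=T, B10=F, B11=S, B11=E, B12=T, B12=F
uncovered (4 of 24): B2=T, B7=T, B9=F, B10=T
Answer: B2=T, B7=T, B9=F, B10=T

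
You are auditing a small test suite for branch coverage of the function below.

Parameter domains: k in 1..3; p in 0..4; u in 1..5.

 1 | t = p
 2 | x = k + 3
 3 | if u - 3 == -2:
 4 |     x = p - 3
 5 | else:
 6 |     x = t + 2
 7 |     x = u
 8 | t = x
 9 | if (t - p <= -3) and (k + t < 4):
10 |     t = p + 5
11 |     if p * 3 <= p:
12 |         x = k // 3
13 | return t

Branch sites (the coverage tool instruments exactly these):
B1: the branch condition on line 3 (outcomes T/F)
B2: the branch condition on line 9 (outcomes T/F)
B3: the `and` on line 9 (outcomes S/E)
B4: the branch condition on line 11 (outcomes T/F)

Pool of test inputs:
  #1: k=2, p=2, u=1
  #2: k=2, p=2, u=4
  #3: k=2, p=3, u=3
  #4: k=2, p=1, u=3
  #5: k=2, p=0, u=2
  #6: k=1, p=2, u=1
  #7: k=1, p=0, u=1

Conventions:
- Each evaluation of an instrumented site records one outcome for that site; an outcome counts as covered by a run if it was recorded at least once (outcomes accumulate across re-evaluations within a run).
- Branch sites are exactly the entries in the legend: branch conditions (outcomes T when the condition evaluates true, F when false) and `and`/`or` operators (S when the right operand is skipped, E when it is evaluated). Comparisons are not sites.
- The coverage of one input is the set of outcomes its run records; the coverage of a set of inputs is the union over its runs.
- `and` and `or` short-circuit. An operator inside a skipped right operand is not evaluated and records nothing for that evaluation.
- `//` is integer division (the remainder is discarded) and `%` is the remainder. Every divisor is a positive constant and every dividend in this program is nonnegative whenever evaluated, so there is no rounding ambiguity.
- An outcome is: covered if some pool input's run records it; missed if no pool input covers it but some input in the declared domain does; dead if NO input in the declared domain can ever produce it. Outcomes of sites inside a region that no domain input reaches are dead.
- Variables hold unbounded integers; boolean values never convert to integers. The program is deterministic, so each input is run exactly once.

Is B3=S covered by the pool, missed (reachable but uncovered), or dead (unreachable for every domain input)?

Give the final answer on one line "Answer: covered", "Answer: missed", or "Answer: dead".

B3=S is recorded by pool input(s) 2, 3, 4, 5 -> covered

Answer: covered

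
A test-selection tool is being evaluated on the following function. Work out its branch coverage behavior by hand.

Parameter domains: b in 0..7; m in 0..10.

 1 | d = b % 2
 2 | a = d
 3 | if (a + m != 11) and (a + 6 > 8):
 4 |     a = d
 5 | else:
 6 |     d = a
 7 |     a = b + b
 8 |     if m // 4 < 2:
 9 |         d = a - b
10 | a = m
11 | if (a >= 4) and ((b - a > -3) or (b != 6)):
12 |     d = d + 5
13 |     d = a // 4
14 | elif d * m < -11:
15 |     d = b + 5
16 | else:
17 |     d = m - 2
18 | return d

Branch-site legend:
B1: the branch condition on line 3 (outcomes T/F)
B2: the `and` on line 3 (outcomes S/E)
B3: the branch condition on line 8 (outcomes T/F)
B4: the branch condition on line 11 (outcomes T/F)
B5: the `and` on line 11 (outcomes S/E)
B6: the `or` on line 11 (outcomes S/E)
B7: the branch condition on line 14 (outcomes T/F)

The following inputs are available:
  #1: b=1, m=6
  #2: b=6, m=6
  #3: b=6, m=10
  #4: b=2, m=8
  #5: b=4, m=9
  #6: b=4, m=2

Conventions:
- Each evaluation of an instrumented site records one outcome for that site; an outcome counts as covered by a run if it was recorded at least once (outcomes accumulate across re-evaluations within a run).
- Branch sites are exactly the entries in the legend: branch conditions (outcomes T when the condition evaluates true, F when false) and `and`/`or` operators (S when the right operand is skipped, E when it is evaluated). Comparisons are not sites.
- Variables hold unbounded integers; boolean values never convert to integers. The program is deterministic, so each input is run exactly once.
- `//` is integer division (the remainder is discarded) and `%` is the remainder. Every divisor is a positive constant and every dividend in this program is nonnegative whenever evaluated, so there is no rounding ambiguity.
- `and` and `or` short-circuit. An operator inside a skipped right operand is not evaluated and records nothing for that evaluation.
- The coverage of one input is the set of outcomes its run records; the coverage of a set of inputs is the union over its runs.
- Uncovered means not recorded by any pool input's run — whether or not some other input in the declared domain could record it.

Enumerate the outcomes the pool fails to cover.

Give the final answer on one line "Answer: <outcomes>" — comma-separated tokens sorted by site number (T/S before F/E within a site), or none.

input #1 (b=1, m=6): events B2->E, B1->F, B3->T, B5->E, B6->E, B4->T; covers B1=F, B2=E, B3=T, B4=T, B5=E, B6=E
input #2 (b=6, m=6): events B2->E, B1->F, B3->T, B5->E, B6->S, B4->T; covers B1=F, B2=E, B3=T, B4=T, B5=E, B6=S
input #3 (b=6, m=10): events B2->E, B1->F, B3->F, B5->E, B6->E, B4->F, B7->F; covers B1=F, B2=E, B3=F, B4=F, B5=E, B6=E, B7=F
input #4 (b=2, m=8): events B2->E, B1->F, B3->F, B5->E, B6->E, B4->T; covers B1=F, B2=E, B3=F, B4=T, B5=E, B6=E
input #5 (b=4, m=9): events B2->E, B1->F, B3->F, B5->E, B6->E, B4->T; covers B1=F, B2=E, B3=F, B4=T, B5=E, B6=E
input #6 (b=4, m=2): events B2->E, B1->F, B3->T, B5->S, B4->F, B7->F; covers B1=F, B2=E, B3=T, B4=F, B5=S, B7=F
union over the pool: B1=F, B2=E, B3=T, B3=F, B4=T, B4=F, B5=S, B5=E, B6=S, B6=E, B7=F
uncovered (3 of 14): B1=T, B2=S, B7=T

Answer: B1=T, B2=S, B7=T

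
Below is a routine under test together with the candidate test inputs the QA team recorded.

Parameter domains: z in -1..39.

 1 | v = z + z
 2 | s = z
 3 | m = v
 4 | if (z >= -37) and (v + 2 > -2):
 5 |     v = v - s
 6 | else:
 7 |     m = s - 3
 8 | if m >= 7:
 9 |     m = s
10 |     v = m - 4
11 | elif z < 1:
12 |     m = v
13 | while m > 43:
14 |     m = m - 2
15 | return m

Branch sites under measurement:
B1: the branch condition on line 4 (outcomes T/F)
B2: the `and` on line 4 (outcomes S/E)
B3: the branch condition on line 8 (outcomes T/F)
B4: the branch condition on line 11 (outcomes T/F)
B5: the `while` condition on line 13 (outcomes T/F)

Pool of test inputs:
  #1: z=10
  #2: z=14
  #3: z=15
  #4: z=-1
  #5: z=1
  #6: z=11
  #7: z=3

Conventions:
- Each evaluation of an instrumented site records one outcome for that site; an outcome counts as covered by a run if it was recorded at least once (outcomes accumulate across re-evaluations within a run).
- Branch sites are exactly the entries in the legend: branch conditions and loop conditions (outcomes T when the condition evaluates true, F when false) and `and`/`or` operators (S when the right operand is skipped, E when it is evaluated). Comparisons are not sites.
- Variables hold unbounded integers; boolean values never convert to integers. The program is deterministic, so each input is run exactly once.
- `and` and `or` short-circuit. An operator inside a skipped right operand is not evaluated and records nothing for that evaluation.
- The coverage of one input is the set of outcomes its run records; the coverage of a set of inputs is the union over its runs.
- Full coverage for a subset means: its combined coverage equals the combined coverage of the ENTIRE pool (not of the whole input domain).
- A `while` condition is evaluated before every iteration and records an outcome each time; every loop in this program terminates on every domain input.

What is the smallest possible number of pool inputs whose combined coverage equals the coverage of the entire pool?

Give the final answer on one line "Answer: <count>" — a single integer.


test 1 (z=10) fires B2->E, B1->T, B3->T, B5->F; hits B1=T, B2=E, B3=T, B5=F
test 2 (z=14) fires B2->E, B1->T, B3->T, B5->F; hits B1=T, B2=E, B3=T, B5=F
test 3 (z=15) fires B2->E, B1->T, B3->T, B5->F; hits B1=T, B2=E, B3=T, B5=F
test 4 (z=-1) fires B2->E, B1->T, B3->F, B4->T, B5->F; hits B1=T, B2=E, B3=F, B4=T, B5=F
test 5 (z=1) fires B2->E, B1->T, B3->F, B4->F, B5->F; hits B1=T, B2=E, B3=F, B4=F, B5=F
test 6 (z=11) fires B2->E, B1->T, B3->T, B5->F; hits B1=T, B2=E, B3=T, B5=F
test 7 (z=3) fires B2->E, B1->T, B3->F, B4->F, B5->F; hits B1=T, B2=E, B3=F, B4=F, B5=F
the full pool covers 7 outcomes: B1=T, B2=E, B3=T, B3=F, B4=T, B4=F, B5=F
every size-1 subset falls short of the 7 outcomes (best: 5/7)
every size-2 subset falls short of the 7 outcomes (best: 6/7)
inputs {1, 4, 5} (size 3) cover everything; no size-3 subset with a lexicographically smaller index list covers all 7
Answer: 3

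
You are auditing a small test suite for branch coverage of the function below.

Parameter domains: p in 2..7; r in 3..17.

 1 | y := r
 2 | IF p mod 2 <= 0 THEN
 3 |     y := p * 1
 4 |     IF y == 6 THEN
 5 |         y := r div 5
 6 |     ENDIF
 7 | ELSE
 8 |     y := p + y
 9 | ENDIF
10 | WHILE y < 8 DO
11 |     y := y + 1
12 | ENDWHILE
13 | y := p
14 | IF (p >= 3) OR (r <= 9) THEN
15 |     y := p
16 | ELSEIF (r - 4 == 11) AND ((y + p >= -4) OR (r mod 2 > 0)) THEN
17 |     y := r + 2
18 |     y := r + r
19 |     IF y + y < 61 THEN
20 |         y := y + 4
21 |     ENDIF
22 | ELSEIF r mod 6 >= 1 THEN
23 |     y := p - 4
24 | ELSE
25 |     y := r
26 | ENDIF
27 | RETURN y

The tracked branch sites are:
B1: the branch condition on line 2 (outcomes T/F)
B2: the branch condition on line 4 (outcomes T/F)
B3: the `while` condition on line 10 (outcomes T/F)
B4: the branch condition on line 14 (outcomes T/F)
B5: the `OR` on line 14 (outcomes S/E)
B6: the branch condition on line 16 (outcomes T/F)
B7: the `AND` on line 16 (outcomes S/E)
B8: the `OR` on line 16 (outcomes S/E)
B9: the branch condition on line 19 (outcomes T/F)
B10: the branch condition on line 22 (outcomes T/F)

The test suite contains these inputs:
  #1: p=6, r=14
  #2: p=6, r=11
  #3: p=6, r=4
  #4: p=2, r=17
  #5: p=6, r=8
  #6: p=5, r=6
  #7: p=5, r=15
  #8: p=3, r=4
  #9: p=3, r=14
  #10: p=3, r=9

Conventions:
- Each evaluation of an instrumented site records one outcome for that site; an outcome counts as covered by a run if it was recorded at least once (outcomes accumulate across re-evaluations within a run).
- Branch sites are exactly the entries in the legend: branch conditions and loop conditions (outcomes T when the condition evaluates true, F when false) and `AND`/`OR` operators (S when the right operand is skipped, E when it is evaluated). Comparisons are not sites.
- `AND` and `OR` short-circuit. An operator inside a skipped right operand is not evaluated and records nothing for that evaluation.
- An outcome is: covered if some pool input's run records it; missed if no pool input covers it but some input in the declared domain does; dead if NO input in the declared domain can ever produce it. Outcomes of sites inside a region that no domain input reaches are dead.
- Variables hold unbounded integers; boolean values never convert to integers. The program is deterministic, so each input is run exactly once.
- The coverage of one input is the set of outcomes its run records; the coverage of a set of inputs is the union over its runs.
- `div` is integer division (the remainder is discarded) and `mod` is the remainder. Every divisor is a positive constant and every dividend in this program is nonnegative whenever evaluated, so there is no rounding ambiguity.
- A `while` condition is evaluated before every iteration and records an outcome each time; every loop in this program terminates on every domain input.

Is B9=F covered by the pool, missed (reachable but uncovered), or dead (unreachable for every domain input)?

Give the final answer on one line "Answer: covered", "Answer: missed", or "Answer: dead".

no pool input records B9=F
checking all 90 inputs in the declared domain: B9=F is never recorded -> dead

Answer: dead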